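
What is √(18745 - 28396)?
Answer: I*√9651 ≈ 98.24*I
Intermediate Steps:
√(18745 - 28396) = √(-9651) = I*√9651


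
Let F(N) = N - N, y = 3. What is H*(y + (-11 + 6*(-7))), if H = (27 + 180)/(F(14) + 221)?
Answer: -10350/221 ≈ -46.833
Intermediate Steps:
F(N) = 0
H = 207/221 (H = (27 + 180)/(0 + 221) = 207/221 ≈ 0.93665)
H*(y + (-11 + 6*(-7))) = 207*(3 + (-11 + 6*(-7)))/221 = 207*(3 + (-11 - 42))/221 = 207*(3 - 53)/221 = (207/221)*(-50) = -10350/221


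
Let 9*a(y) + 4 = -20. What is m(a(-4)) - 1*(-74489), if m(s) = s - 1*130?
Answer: 223069/3 ≈ 74356.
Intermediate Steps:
a(y) = -8/3 (a(y) = -4/9 + (⅑)*(-20) = -4/9 - 20/9 = -8/3)
m(s) = -130 + s (m(s) = s - 130 = -130 + s)
m(a(-4)) - 1*(-74489) = (-130 - 8/3) - 1*(-74489) = -398/3 + 74489 = 223069/3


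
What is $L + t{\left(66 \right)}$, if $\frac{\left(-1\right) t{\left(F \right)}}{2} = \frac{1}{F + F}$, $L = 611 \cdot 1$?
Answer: $\frac{40325}{66} \approx 610.98$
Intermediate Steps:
$L = 611$
$t{\left(F \right)} = - \frac{1}{F}$ ($t{\left(F \right)} = - \frac{2}{F + F} = - \frac{2}{2 F} = - 2 \frac{1}{2 F} = - \frac{1}{F}$)
$L + t{\left(66 \right)} = 611 - \frac{1}{66} = \frac{40325}{66}$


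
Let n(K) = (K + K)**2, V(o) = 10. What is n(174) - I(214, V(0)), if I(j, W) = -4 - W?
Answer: 121118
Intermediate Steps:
n(K) = 4*K**2 (n(K) = (2*K)**2 = 4*K**2)
n(174) - I(214, V(0)) = 4*174**2 - (-4 - 1*10) = 4*30276 - (-4 - 10) = 121104 - 1*(-14) = 121104 + 14 = 121118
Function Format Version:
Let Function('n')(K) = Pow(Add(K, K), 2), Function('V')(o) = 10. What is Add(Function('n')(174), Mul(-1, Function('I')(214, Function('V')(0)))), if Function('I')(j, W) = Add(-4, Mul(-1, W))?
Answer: 121118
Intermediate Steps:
Function('n')(K) = Mul(4, Pow(K, 2)) (Function('n')(K) = Pow(Mul(2, K), 2) = Mul(4, Pow(K, 2)))
Add(Function('n')(174), Mul(-1, Function('I')(214, Function('V')(0)))) = Add(Mul(4, Pow(174, 2)), Mul(-1, Add(-4, Mul(-1, 10)))) = Add(Mul(4, 30276), Mul(-1, Add(-4, -10))) = Add(121104, Mul(-1, -14)) = Add(121104, 14) = 121118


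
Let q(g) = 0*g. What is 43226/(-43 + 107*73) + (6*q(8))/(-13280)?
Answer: 21613/3884 ≈ 5.5646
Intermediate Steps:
q(g) = 0
43226/(-43 + 107*73) + (6*q(8))/(-13280) = 43226/(-43 + 107*73) + (6*0)/(-13280) = 43226/(-43 + 7811) + 0*(-1/13280) = 43226/7768 + 0 = 43226*(1/7768) + 0 = 21613/3884 + 0 = 21613/3884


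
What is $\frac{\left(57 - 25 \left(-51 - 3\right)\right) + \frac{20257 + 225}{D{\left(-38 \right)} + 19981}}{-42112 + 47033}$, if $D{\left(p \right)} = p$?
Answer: $\frac{52097}{182077} \approx 0.28613$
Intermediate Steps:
$\frac{\left(57 - 25 \left(-51 - 3\right)\right) + \frac{20257 + 225}{D{\left(-38 \right)} + 19981}}{-42112 + 47033} = \frac{\left(57 - 25 \left(-51 - 3\right)\right) + \frac{20257 + 225}{-38 + 19981}}{-42112 + 47033} = \frac{\left(57 - 25 \left(-51 - 3\right)\right) + \frac{20482}{19943}}{4921} = \left(\left(57 - -1350\right) + 20482 \cdot \frac{1}{19943}\right) \frac{1}{4921} = \left(\left(57 + 1350\right) + \frac{38}{37}\right) \frac{1}{4921} = \left(1407 + \frac{38}{37}\right) \frac{1}{4921} = \frac{52097}{37} \cdot \frac{1}{4921} = \frac{52097}{182077}$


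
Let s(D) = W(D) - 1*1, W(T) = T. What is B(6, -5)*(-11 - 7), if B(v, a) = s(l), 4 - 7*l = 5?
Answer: 144/7 ≈ 20.571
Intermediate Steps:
l = -1/7 (l = 4/7 - 1/7*5 = 4/7 - 5/7 = -1/7 ≈ -0.14286)
s(D) = -1 + D (s(D) = D - 1*1 = D - 1 = -1 + D)
B(v, a) = -8/7 (B(v, a) = -1 - 1/7 = -8/7)
B(6, -5)*(-11 - 7) = -8*(-11 - 7)/7 = -8/7*(-18) = 144/7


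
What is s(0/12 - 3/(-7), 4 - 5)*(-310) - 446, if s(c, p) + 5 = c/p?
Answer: 8658/7 ≈ 1236.9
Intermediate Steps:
s(c, p) = -5 + c/p
s(0/12 - 3/(-7), 4 - 5)*(-310) - 446 = (-5 + (0/12 - 3/(-7))/(4 - 5))*(-310) - 446 = (-5 + (0*(1/12) - 3*(-⅐))/(-1))*(-310) - 446 = (-5 + (0 + 3/7)*(-1))*(-310) - 446 = (-5 + (3/7)*(-1))*(-310) - 446 = (-5 - 3/7)*(-310) - 446 = -38/7*(-310) - 446 = 11780/7 - 446 = 8658/7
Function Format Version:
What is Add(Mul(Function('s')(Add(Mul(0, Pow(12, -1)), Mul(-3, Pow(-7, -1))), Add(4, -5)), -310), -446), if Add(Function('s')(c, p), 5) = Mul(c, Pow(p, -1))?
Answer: Rational(8658, 7) ≈ 1236.9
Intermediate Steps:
Function('s')(c, p) = Add(-5, Mul(c, Pow(p, -1)))
Add(Mul(Function('s')(Add(Mul(0, Pow(12, -1)), Mul(-3, Pow(-7, -1))), Add(4, -5)), -310), -446) = Add(Mul(Add(-5, Mul(Add(Mul(0, Pow(12, -1)), Mul(-3, Pow(-7, -1))), Pow(Add(4, -5), -1))), -310), -446) = Add(Mul(Add(-5, Mul(Add(Mul(0, Rational(1, 12)), Mul(-3, Rational(-1, 7))), Pow(-1, -1))), -310), -446) = Add(Mul(Add(-5, Mul(Add(0, Rational(3, 7)), -1)), -310), -446) = Add(Mul(Add(-5, Mul(Rational(3, 7), -1)), -310), -446) = Add(Mul(Add(-5, Rational(-3, 7)), -310), -446) = Add(Mul(Rational(-38, 7), -310), -446) = Add(Rational(11780, 7), -446) = Rational(8658, 7)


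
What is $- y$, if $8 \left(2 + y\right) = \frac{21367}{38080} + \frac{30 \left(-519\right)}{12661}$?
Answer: $\frac{8036472093}{3857047040} \approx 2.0836$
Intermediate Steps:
$y = - \frac{8036472093}{3857047040}$ ($y = -2 + \frac{\frac{21367}{38080} + \frac{30 \left(-519\right)}{12661}}{8} = -2 + \frac{21367 \cdot \frac{1}{38080} - \frac{15570}{12661}}{8} = -2 + \frac{\frac{21367}{38080} - \frac{15570}{12661}}{8} = -2 + \frac{1}{8} \left(- \frac{322378013}{482130880}\right) = -2 - \frac{322378013}{3857047040} = - \frac{8036472093}{3857047040} \approx -2.0836$)
$- y = \left(-1\right) \left(- \frac{8036472093}{3857047040}\right) = \frac{8036472093}{3857047040}$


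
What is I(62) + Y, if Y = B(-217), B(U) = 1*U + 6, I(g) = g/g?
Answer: -210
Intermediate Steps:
I(g) = 1
B(U) = 6 + U (B(U) = U + 6 = 6 + U)
Y = -211 (Y = 6 - 217 = -211)
I(62) + Y = 1 - 211 = -210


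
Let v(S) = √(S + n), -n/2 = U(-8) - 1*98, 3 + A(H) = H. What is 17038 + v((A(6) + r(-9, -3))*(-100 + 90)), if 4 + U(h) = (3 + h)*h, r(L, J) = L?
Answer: 17038 + 2*√46 ≈ 17052.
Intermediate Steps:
U(h) = -4 + h*(3 + h) (U(h) = -4 + (3 + h)*h = -4 + h*(3 + h))
A(H) = -3 + H
n = 124 (n = -2*((-4 + (-8)² + 3*(-8)) - 1*98) = -2*((-4 + 64 - 24) - 98) = -2*(36 - 98) = -2*(-62) = 124)
v(S) = √(124 + S) (v(S) = √(S + 124) = √(124 + S))
17038 + v((A(6) + r(-9, -3))*(-100 + 90)) = 17038 + √(124 + ((-3 + 6) - 9)*(-100 + 90)) = 17038 + √(124 + (3 - 9)*(-10)) = 17038 + √(124 - 6*(-10)) = 17038 + √(124 + 60) = 17038 + √184 = 17038 + 2*√46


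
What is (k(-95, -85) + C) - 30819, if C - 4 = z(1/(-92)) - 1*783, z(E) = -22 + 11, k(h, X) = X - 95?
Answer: -31789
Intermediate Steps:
k(h, X) = -95 + X
z(E) = -11
C = -790 (C = 4 + (-11 - 1*783) = 4 + (-11 - 783) = 4 - 794 = -790)
(k(-95, -85) + C) - 30819 = ((-95 - 85) - 790) - 30819 = (-180 - 790) - 30819 = -970 - 30819 = -31789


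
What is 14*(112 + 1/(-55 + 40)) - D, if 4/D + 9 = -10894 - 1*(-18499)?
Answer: 14879293/9495 ≈ 1567.1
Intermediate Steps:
D = 1/1899 (D = 4/(-9 + (-10894 - 1*(-18499))) = 4/(-9 + (-10894 + 18499)) = 4/(-9 + 7605) = 4/7596 = 4*(1/7596) = 1/1899 ≈ 0.00052659)
14*(112 + 1/(-55 + 40)) - D = 14*(112 + 1/(-55 + 40)) - 1*1/1899 = 14*(112 + 1/(-15)) - 1/1899 = 14*(112 - 1/15) - 1/1899 = 14*(1679/15) - 1/1899 = 23506/15 - 1/1899 = 14879293/9495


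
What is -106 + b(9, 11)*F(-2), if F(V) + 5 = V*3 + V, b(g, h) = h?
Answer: -249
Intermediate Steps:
F(V) = -5 + 4*V (F(V) = -5 + (V*3 + V) = -5 + (3*V + V) = -5 + 4*V)
-106 + b(9, 11)*F(-2) = -106 + 11*(-5 + 4*(-2)) = -106 + 11*(-5 - 8) = -106 + 11*(-13) = -106 - 143 = -249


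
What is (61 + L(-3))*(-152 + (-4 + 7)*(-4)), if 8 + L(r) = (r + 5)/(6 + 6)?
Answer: -26158/3 ≈ -8719.3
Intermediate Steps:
L(r) = -91/12 + r/12 (L(r) = -8 + (r + 5)/(6 + 6) = -8 + (5 + r)/12 = -8 + (5 + r)*(1/12) = -8 + (5/12 + r/12) = -91/12 + r/12)
(61 + L(-3))*(-152 + (-4 + 7)*(-4)) = (61 + (-91/12 + (1/12)*(-3)))*(-152 + (-4 + 7)*(-4)) = (61 + (-91/12 - ¼))*(-152 + 3*(-4)) = (61 - 47/6)*(-152 - 12) = (319/6)*(-164) = -26158/3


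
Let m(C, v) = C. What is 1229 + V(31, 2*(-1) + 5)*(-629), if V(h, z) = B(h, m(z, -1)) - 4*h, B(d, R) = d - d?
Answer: 79225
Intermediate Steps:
B(d, R) = 0
V(h, z) = -4*h (V(h, z) = 0 - 4*h = -4*h)
1229 + V(31, 2*(-1) + 5)*(-629) = 1229 - 4*31*(-629) = 1229 - 124*(-629) = 1229 + 77996 = 79225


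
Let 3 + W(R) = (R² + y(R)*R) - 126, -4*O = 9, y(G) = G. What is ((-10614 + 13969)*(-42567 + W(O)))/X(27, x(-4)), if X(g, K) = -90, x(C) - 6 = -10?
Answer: 25459753/16 ≈ 1.5912e+6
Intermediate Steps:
O = -9/4 (O = -¼*9 = -9/4 ≈ -2.2500)
x(C) = -4 (x(C) = 6 - 10 = -4)
W(R) = -129 + 2*R² (W(R) = -3 + ((R² + R*R) - 126) = -3 + ((R² + R²) - 126) = -3 + (2*R² - 126) = -3 + (-126 + 2*R²) = -129 + 2*R²)
((-10614 + 13969)*(-42567 + W(O)))/X(27, x(-4)) = ((-10614 + 13969)*(-42567 + (-129 + 2*(-9/4)²)))/(-90) = (3355*(-42567 + (-129 + 2*(81/16))))*(-1/90) = (3355*(-42567 + (-129 + 81/8)))*(-1/90) = (3355*(-42567 - 951/8))*(-1/90) = (3355*(-341487/8))*(-1/90) = -1145688885/8*(-1/90) = 25459753/16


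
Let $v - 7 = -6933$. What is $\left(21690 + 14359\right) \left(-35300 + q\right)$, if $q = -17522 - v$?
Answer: $-1654504904$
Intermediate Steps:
$v = -6926$ ($v = 7 - 6933 = -6926$)
$q = -10596$ ($q = -17522 - -6926 = -17522 + 6926 = -10596$)
$\left(21690 + 14359\right) \left(-35300 + q\right) = \left(21690 + 14359\right) \left(-35300 - 10596\right) = 36049 \left(-45896\right) = -1654504904$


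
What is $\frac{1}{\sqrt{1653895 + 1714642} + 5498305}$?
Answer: $\frac{5498305}{30231354504488} - \frac{\sqrt{3368537}}{30231354504488} \approx 1.8181 \cdot 10^{-7}$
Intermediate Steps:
$\frac{1}{\sqrt{1653895 + 1714642} + 5498305} = \frac{1}{\sqrt{3368537} + 5498305} = \frac{1}{5498305 + \sqrt{3368537}}$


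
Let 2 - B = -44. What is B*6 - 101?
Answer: 175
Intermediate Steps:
B = 46 (B = 2 - 1*(-44) = 2 + 44 = 46)
B*6 - 101 = 46*6 - 101 = 276 - 101 = 175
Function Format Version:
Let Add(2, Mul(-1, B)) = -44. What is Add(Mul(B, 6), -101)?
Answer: 175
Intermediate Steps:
B = 46 (B = Add(2, Mul(-1, -44)) = Add(2, 44) = 46)
Add(Mul(B, 6), -101) = Add(Mul(46, 6), -101) = Add(276, -101) = 175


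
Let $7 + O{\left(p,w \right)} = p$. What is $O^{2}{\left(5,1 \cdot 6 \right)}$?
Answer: $4$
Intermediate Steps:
$O{\left(p,w \right)} = -7 + p$
$O^{2}{\left(5,1 \cdot 6 \right)} = \left(-7 + 5\right)^{2} = \left(-2\right)^{2} = 4$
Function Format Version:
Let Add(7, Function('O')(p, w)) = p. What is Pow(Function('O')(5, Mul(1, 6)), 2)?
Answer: 4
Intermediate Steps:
Function('O')(p, w) = Add(-7, p)
Pow(Function('O')(5, Mul(1, 6)), 2) = Pow(Add(-7, 5), 2) = Pow(-2, 2) = 4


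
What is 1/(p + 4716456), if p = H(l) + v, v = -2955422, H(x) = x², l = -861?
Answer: 1/2502355 ≈ 3.9962e-7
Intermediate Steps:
p = -2214101 (p = (-861)² - 2955422 = 741321 - 2955422 = -2214101)
1/(p + 4716456) = 1/(-2214101 + 4716456) = 1/2502355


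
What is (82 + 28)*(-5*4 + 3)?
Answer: -1870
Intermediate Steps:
(82 + 28)*(-5*4 + 3) = 110*(-20 + 3) = 110*(-17) = -1870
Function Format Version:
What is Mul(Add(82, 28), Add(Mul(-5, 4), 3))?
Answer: -1870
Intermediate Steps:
Mul(Add(82, 28), Add(Mul(-5, 4), 3)) = Mul(110, Add(-20, 3)) = Mul(110, -17) = -1870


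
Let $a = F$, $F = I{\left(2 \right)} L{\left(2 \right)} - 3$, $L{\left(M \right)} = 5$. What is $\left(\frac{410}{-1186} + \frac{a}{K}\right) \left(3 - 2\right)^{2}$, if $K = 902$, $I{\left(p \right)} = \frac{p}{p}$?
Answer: $- \frac{91862}{267443} \approx -0.34348$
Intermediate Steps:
$I{\left(p \right)} = 1$
$F = 2$ ($F = 1 \cdot 5 - 3 = 5 - 3 = 2$)
$a = 2$
$\left(\frac{410}{-1186} + \frac{a}{K}\right) \left(3 - 2\right)^{2} = \left(\frac{410}{-1186} + \frac{2}{902}\right) \left(3 - 2\right)^{2} = \left(410 \left(- \frac{1}{1186}\right) + 2 \cdot \frac{1}{902}\right) 1^{2} = \left(- \frac{205}{593} + \frac{1}{451}\right) 1 = \left(- \frac{91862}{267443}\right) 1 = - \frac{91862}{267443}$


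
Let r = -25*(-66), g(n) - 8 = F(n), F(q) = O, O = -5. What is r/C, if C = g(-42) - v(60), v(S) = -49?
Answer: 825/26 ≈ 31.731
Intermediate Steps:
F(q) = -5
g(n) = 3 (g(n) = 8 - 5 = 3)
C = 52 (C = 3 - 1*(-49) = 3 + 49 = 52)
r = 1650
r/C = 1650/52 = 1650*(1/52) = 825/26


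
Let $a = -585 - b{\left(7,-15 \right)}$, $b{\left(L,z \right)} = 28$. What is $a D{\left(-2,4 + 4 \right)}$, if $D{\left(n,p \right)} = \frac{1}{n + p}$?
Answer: $- \frac{613}{6} \approx -102.17$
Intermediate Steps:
$a = -613$ ($a = -585 - 28 = -613$)
$a D{\left(-2,4 + 4 \right)} = - \frac{613}{-2 + \left(4 + 4\right)} = - \frac{613}{-2 + 8} = - \frac{613}{6}$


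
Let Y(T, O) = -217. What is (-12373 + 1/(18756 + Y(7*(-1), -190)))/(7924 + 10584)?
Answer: -114691523/171559906 ≈ -0.66852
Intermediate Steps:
(-12373 + 1/(18756 + Y(7*(-1), -190)))/(7924 + 10584) = (-12373 + 1/(18756 - 217))/(7924 + 10584) = (-12373 + 1/18539)/18508 = (-12373 + 1/18539)*(1/18508) = -229383046/18539*1/18508 = -114691523/171559906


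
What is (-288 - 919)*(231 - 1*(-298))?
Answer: -638503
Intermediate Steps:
(-288 - 919)*(231 - 1*(-298)) = -1207*(231 + 298) = -1207*529 = -638503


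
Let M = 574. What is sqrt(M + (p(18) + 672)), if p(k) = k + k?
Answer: sqrt(1282) ≈ 35.805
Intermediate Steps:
p(k) = 2*k
sqrt(M + (p(18) + 672)) = sqrt(574 + (2*18 + 672)) = sqrt(574 + (36 + 672)) = sqrt(574 + 708) = sqrt(1282)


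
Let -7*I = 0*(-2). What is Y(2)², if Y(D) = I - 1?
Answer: 1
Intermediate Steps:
I = 0 (I = -0*(-2) = -⅐*0 = 0)
Y(D) = -1 (Y(D) = 0 - 1 = -1)
Y(2)² = (-1)² = 1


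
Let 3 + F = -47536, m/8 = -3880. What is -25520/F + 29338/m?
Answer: -301279191/737805280 ≈ -0.40835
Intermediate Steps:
m = -31040 (m = 8*(-3880) = -31040)
F = -47539 (F = -3 - 47536 = -47539)
-25520/F + 29338/m = -25520/(-47539) + 29338/(-31040) = -25520*(-1/47539) + 29338*(-1/31040) = 25520/47539 - 14669/15520 = -301279191/737805280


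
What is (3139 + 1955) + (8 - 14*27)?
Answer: 4724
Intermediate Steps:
(3139 + 1955) + (8 - 14*27) = 5094 + (8 - 378) = 5094 - 370 = 4724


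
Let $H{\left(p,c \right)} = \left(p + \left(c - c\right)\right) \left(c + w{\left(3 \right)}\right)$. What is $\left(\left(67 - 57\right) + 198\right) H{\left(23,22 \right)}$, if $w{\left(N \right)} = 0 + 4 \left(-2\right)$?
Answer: $66976$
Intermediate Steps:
$w{\left(N \right)} = -8$ ($w{\left(N \right)} = 0 - 8 = -8$)
$H{\left(p,c \right)} = p \left(-8 + c\right)$ ($H{\left(p,c \right)} = \left(p + \left(c - c\right)\right) \left(c - 8\right) = \left(p + 0\right) \left(-8 + c\right) = p \left(-8 + c\right)$)
$\left(\left(67 - 57\right) + 198\right) H{\left(23,22 \right)} = \left(\left(67 - 57\right) + 198\right) 23 \left(-8 + 22\right) = \left(10 + 198\right) 23 \cdot 14 = 208 \cdot 322 = 66976$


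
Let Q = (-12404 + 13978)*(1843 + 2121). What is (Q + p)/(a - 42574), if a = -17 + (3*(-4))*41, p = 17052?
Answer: -6256388/43083 ≈ -145.22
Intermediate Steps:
Q = 6239336 (Q = 1574*3964 = 6239336)
a = -509 (a = -17 - 12*41 = -17 - 492 = -509)
(Q + p)/(a - 42574) = (6239336 + 17052)/(-509 - 42574) = 6256388/(-43083) = 6256388*(-1/43083) = -6256388/43083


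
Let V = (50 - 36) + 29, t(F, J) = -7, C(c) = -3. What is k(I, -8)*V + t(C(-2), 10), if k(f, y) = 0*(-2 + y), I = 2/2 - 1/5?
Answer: -7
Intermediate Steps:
I = 4/5 (I = 2*(1/2) - 1*1/5 = 1 - 1/5 = 4/5 ≈ 0.80000)
V = 43 (V = 14 + 29 = 43)
k(f, y) = 0
k(I, -8)*V + t(C(-2), 10) = 0*43 - 7 = 0 - 7 = -7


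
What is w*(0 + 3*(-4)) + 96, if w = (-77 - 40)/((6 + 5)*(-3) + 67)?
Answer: 2334/17 ≈ 137.29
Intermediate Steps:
w = -117/34 (w = -117/(11*(-3) + 67) = -117/(-33 + 67) = -117/34 ≈ -3.4412)
w*(0 + 3*(-4)) + 96 = -117*(0 + 3*(-4))/34 + 96 = -117*(0 - 12)/34 + 96 = -117/34*(-12) + 96 = 702/17 + 96 = 2334/17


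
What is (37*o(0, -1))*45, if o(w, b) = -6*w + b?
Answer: -1665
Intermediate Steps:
o(w, b) = b - 6*w
(37*o(0, -1))*45 = (37*(-1 - 6*0))*45 = (37*(-1 + 0))*45 = (37*(-1))*45 = -37*45 = -1665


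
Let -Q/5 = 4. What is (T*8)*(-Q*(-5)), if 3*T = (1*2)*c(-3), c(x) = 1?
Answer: -1600/3 ≈ -533.33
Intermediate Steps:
Q = -20 (Q = -5*4 = -20)
T = 2/3 (T = ((1*2)*1)/3 = (2*1)/3 = (1/3)*2 = 2/3 ≈ 0.66667)
(T*8)*(-Q*(-5)) = ((2/3)*8)*(-1*(-20)*(-5)) = 16*(20*(-5))/3 = (16/3)*(-100) = -1600/3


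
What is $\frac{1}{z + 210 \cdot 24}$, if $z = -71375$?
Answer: $- \frac{1}{66335} \approx -1.5075 \cdot 10^{-5}$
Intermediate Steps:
$\frac{1}{z + 210 \cdot 24} = \frac{1}{-71375 + 210 \cdot 24} = \frac{1}{-71375 + 5040} = \frac{1}{-66335} = - \frac{1}{66335}$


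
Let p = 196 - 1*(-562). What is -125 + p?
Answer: 633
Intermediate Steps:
p = 758 (p = 196 + 562 = 758)
-125 + p = -125 + 758 = 633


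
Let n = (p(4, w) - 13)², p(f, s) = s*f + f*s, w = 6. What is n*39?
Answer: 47775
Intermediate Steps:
p(f, s) = 2*f*s (p(f, s) = f*s + f*s = 2*f*s)
n = 1225 (n = (2*4*6 - 13)² = (48 - 13)² = 35² = 1225)
n*39 = 1225*39 = 47775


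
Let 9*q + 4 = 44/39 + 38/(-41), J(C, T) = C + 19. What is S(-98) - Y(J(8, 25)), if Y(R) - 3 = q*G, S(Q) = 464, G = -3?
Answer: 2205343/4797 ≈ 459.73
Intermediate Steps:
J(C, T) = 19 + C
q = -6074/14391 (q = -4/9 + (44/39 + 38/(-41))/9 = -4/9 + (44*(1/39) + 38*(-1/41))/9 = -4/9 + (44/39 - 38/41)/9 = -4/9 + (⅑)*(322/1599) = -4/9 + 322/14391 = -6074/14391 ≈ -0.42207)
Y(R) = 20465/4797 (Y(R) = 3 - 6074/14391*(-3) = 3 + 6074/4797 = 20465/4797)
S(-98) - Y(J(8, 25)) = 464 - 1*20465/4797 = 464 - 20465/4797 = 2205343/4797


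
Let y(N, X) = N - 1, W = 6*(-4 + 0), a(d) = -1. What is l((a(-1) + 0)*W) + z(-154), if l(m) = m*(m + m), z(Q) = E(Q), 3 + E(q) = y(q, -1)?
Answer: 994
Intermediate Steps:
W = -24 (W = 6*(-4) = -24)
y(N, X) = -1 + N
E(q) = -4 + q (E(q) = -3 + (-1 + q) = -4 + q)
z(Q) = -4 + Q
l(m) = 2*m² (l(m) = m*(2*m) = 2*m²)
l((a(-1) + 0)*W) + z(-154) = 2*((-1 + 0)*(-24))² + (-4 - 154) = 2*(-1*(-24))² - 158 = 2*24² - 158 = 2*576 - 158 = 1152 - 158 = 994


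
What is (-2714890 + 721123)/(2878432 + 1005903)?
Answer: -1993767/3884335 ≈ -0.51328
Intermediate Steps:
(-2714890 + 721123)/(2878432 + 1005903) = -1993767/3884335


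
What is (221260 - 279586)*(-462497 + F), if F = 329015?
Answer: 7785471132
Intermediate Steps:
(221260 - 279586)*(-462497 + F) = (221260 - 279586)*(-462497 + 329015) = -58326*(-133482) = 7785471132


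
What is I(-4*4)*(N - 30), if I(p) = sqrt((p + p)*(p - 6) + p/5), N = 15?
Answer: -12*sqrt(1095) ≈ -397.09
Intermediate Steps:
I(p) = sqrt(p/5 + 2*p*(-6 + p)) (I(p) = sqrt((2*p)*(-6 + p) + p*(1/5)) = sqrt(2*p*(-6 + p) + p/5) = sqrt(p/5 + 2*p*(-6 + p)))
I(-4*4)*(N - 30) = (sqrt(5)*sqrt((-4*4)*(-59 + 10*(-4*4)))/5)*(15 - 30) = (sqrt(5)*sqrt(-16*(-59 + 10*(-16)))/5)*(-15) = (sqrt(5)*sqrt(-16*(-59 - 160))/5)*(-15) = (sqrt(5)*sqrt(-16*(-219))/5)*(-15) = (sqrt(5)*sqrt(3504)/5)*(-15) = (sqrt(5)*(4*sqrt(219))/5)*(-15) = (4*sqrt(1095)/5)*(-15) = -12*sqrt(1095)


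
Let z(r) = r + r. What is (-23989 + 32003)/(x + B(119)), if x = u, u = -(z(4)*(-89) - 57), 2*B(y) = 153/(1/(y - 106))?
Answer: 16028/3527 ≈ 4.5444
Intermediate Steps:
z(r) = 2*r
B(y) = -8109 + 153*y/2 (B(y) = (153/(1/(y - 106)))/2 = (153/(1/(-106 + y)))/2 = (153*(-106 + y))/2 = (-16218 + 153*y)/2 = -8109 + 153*y/2)
u = 769 (u = -((2*4)*(-89) - 57) = -(8*(-89) - 57) = -(-712 - 57) = -1*(-769) = 769)
x = 769
(-23989 + 32003)/(x + B(119)) = (-23989 + 32003)/(769 + (-8109 + (153/2)*119)) = 8014/(769 + (-8109 + 18207/2)) = 8014/(769 + 1989/2) = 8014/(3527/2) = 8014*(2/3527) = 16028/3527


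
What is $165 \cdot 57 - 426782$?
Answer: $-417377$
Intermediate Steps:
$165 \cdot 57 - 426782 = 9405 - 426782 = -417377$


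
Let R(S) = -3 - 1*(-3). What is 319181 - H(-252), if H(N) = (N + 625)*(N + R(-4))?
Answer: 413177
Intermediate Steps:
R(S) = 0 (R(S) = -3 + 3 = 0)
H(N) = N*(625 + N) (H(N) = (N + 625)*(N + 0) = (625 + N)*N = N*(625 + N))
319181 - H(-252) = 319181 - (-252)*(625 - 252) = 319181 - (-252)*373 = 319181 - 1*(-93996) = 319181 + 93996 = 413177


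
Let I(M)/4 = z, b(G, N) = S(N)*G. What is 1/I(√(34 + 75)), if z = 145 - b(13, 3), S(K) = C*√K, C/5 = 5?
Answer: -29/236680 - 13*√3/47336 ≈ -0.00059821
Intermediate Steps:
C = 25 (C = 5*5 = 25)
S(K) = 25*√K
b(G, N) = 25*G*√N (b(G, N) = (25*√N)*G = 25*G*√N)
z = 145 - 325*√3 (z = 145 - 25*13*√3 = 145 - 325*√3 ≈ -417.92)
I(M) = 580 - 1300*√3 (I(M) = 4*(145 - 325*√3) = 580 - 1300*√3)
1/I(√(34 + 75)) = 1/(580 - 1300*√3)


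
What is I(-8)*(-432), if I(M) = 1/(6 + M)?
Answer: 216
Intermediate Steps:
I(-8)*(-432) = -432/(6 - 8) = -432/(-2) = -½*(-432) = 216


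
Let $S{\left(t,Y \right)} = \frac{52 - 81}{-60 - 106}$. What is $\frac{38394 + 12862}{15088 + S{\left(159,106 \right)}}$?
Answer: $\frac{8508496}{2504637} \approx 3.3971$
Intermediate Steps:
$S{\left(t,Y \right)} = \frac{29}{166}$ ($S{\left(t,Y \right)} = - \frac{29}{-166} = \left(-29\right) \left(- \frac{1}{166}\right) = \frac{29}{166}$)
$\frac{38394 + 12862}{15088 + S{\left(159,106 \right)}} = \frac{38394 + 12862}{15088 + \frac{29}{166}} = \frac{51256}{\frac{2504637}{166}} = 51256 \cdot \frac{166}{2504637} = \frac{8508496}{2504637}$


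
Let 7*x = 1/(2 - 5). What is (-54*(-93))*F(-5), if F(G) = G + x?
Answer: -177444/7 ≈ -25349.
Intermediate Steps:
x = -1/21 (x = 1/(7*(2 - 5)) = (1/7)/(-3) = (1/7)*(-1/3) = -1/21 ≈ -0.047619)
F(G) = -1/21 + G (F(G) = G - 1/21 = -1/21 + G)
(-54*(-93))*F(-5) = (-54*(-93))*(-1/21 - 5) = 5022*(-106/21) = -177444/7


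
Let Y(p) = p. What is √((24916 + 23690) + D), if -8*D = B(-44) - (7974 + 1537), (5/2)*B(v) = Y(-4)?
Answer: √19918030/20 ≈ 223.15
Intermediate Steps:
B(v) = -8/5 (B(v) = (⅖)*(-4) = -8/5)
D = 47563/40 (D = -(-8/5 - (7974 + 1537))/8 = -(-8/5 - 1*9511)/8 = -(-8/5 - 9511)/8 = -⅛*(-47563/5) = 47563/40 ≈ 1189.1)
√((24916 + 23690) + D) = √((24916 + 23690) + 47563/40) = √(48606 + 47563/40) = √(1991803/40) = √19918030/20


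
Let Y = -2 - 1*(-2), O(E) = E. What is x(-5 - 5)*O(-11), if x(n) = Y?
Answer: 0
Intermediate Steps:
Y = 0 (Y = -2 + 2 = 0)
x(n) = 0
x(-5 - 5)*O(-11) = 0*(-11) = 0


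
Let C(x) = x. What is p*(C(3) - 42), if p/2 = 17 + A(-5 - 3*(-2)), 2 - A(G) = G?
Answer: -1404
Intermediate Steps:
A(G) = 2 - G
p = 36 (p = 2*(17 + (2 - (-5 - 3*(-2)))) = 2*(17 + (2 - (-5 + 6))) = 2*(17 + (2 - 1*1)) = 2*(17 + (2 - 1)) = 2*(17 + 1) = 2*18 = 36)
p*(C(3) - 42) = 36*(3 - 42) = 36*(-39) = -1404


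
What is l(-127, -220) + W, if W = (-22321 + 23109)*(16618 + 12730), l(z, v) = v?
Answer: 23126004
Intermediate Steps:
W = 23126224 (W = 788*29348 = 23126224)
l(-127, -220) + W = -220 + 23126224 = 23126004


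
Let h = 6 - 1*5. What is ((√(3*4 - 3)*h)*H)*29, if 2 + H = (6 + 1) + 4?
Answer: 783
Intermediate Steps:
h = 1 (h = 6 - 5 = 1)
H = 9 (H = -2 + ((6 + 1) + 4) = -2 + (7 + 4) = -2 + 11 = 9)
((√(3*4 - 3)*h)*H)*29 = ((√(3*4 - 3)*1)*9)*29 = ((√(12 - 3)*1)*9)*29 = ((√9*1)*9)*29 = ((3*1)*9)*29 = (3*9)*29 = 27*29 = 783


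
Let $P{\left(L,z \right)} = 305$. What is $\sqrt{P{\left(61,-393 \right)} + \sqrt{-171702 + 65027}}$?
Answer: $\sqrt{305 + 5 i \sqrt{4267}} \approx 19.389 + 8.4225 i$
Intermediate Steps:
$\sqrt{P{\left(61,-393 \right)} + \sqrt{-171702 + 65027}} = \sqrt{305 + \sqrt{-171702 + 65027}} = \sqrt{305 + \sqrt{-106675}} = \sqrt{305 + 5 i \sqrt{4267}}$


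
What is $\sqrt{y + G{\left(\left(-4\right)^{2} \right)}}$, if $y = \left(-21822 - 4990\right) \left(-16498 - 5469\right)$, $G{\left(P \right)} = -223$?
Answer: $3 \sqrt{65442109} \approx 24269.0$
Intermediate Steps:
$y = 588979204$ ($y = \left(-26812\right) \left(-21967\right) = 588979204$)
$\sqrt{y + G{\left(\left(-4\right)^{2} \right)}} = \sqrt{588979204 - 223} = \sqrt{588978981} = 3 \sqrt{65442109}$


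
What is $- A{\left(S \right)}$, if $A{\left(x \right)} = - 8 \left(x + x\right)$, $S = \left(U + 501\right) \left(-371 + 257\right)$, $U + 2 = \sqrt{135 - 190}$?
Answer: $-910176 - 1824 i \sqrt{55} \approx -9.1018 \cdot 10^{5} - 13527.0 i$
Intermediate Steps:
$U = -2 + i \sqrt{55}$ ($U = -2 + \sqrt{135 - 190} = -2 + \sqrt{-55} = -2 + i \sqrt{55} \approx -2.0 + 7.4162 i$)
$S = -56886 - 114 i \sqrt{55}$ ($S = \left(\left(-2 + i \sqrt{55}\right) + 501\right) \left(-371 + 257\right) = \left(499 + i \sqrt{55}\right) \left(-114\right) = -56886 - 114 i \sqrt{55} \approx -56886.0 - 845.45 i$)
$A{\left(x \right)} = - 16 x$ ($A{\left(x \right)} = - 8 \cdot 2 x = - 16 x$)
$- A{\left(S \right)} = - \left(-16\right) \left(-56886 - 114 i \sqrt{55}\right) = - (910176 + 1824 i \sqrt{55}) = -910176 - 1824 i \sqrt{55}$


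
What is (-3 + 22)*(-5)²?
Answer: 475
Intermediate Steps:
(-3 + 22)*(-5)² = 19*25 = 475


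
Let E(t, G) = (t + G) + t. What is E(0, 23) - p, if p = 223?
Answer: -200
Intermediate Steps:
E(t, G) = G + 2*t (E(t, G) = (G + t) + t = G + 2*t)
E(0, 23) - p = (23 + 2*0) - 1*223 = (23 + 0) - 223 = 23 - 223 = -200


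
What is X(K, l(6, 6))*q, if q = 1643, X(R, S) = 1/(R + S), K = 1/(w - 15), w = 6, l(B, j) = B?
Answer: 279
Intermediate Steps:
K = -⅑ (K = 1/(6 - 15) = 1/(-9) = -⅑ ≈ -0.11111)
X(K, l(6, 6))*q = 1643/(-⅑ + 6) = 1643/(53/9) = (9/53)*1643 = 279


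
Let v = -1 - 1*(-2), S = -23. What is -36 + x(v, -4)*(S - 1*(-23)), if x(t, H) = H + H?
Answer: -36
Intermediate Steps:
v = 1 (v = -1 + 2 = 1)
x(t, H) = 2*H
-36 + x(v, -4)*(S - 1*(-23)) = -36 + (2*(-4))*(-23 - 1*(-23)) = -36 - 8*(-23 + 23) = -36 - 8*0 = -36 + 0 = -36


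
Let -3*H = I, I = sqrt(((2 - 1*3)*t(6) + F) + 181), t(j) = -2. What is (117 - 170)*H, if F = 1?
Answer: 106*sqrt(46)/3 ≈ 239.64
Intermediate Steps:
I = 2*sqrt(46) (I = sqrt(((2 - 1*3)*(-2) + 1) + 181) = sqrt(((2 - 3)*(-2) + 1) + 181) = sqrt((-1*(-2) + 1) + 181) = sqrt((2 + 1) + 181) = sqrt(3 + 181) = sqrt(184) = 2*sqrt(46) ≈ 13.565)
H = -2*sqrt(46)/3 ≈ -4.5216
(117 - 170)*H = (117 - 170)*(-2*sqrt(46)/3) = -(-106)*sqrt(46)/3 = 106*sqrt(46)/3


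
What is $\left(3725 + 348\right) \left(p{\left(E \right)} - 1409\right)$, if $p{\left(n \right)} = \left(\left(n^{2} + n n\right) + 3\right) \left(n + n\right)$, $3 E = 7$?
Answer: $- \frac{147821389}{27} \approx -5.4749 \cdot 10^{6}$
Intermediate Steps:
$E = \frac{7}{3}$ ($E = \frac{1}{3} \cdot 7 = \frac{7}{3} \approx 2.3333$)
$p{\left(n \right)} = 2 n \left(3 + 2 n^{2}\right)$ ($p{\left(n \right)} = \left(\left(n^{2} + n^{2}\right) + 3\right) 2 n = \left(2 n^{2} + 3\right) 2 n = \left(3 + 2 n^{2}\right) 2 n = 2 n \left(3 + 2 n^{2}\right)$)
$\left(3725 + 348\right) \left(p{\left(E \right)} - 1409\right) = \left(3725 + 348\right) \left(\left(4 \left(\frac{7}{3}\right)^{3} + 6 \cdot \frac{7}{3}\right) - 1409\right) = 4073 \left(\left(4 \cdot \frac{343}{27} + 14\right) - 1409\right) = 4073 \left(\left(\frac{1372}{27} + 14\right) - 1409\right) = 4073 \left(\frac{1750}{27} - 1409\right) = 4073 \left(- \frac{36293}{27}\right) = - \frac{147821389}{27}$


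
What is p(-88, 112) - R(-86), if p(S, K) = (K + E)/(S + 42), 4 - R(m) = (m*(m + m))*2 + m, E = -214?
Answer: 678413/23 ≈ 29496.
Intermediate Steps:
R(m) = 4 - m - 4*m² (R(m) = 4 - ((m*(m + m))*2 + m) = 4 - ((m*(2*m))*2 + m) = 4 - ((2*m²)*2 + m) = 4 - (4*m² + m) = 4 - (m + 4*m²) = 4 + (-m - 4*m²) = 4 - m - 4*m²)
p(S, K) = (-214 + K)/(42 + S) (p(S, K) = (K - 214)/(S + 42) = (-214 + K)/(42 + S))
p(-88, 112) - R(-86) = (-214 + 112)/(42 - 88) - (4 - 1*(-86) - 4*(-86)²) = -102/(-46) - (4 + 86 - 4*7396) = -1/46*(-102) - (4 + 86 - 29584) = 51/23 - 1*(-29494) = 51/23 + 29494 = 678413/23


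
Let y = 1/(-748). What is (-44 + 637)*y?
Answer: -593/748 ≈ -0.79278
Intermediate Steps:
y = -1/748 ≈ -0.0013369
(-44 + 637)*y = (-44 + 637)*(-1/748) = 593*(-1/748) = -593/748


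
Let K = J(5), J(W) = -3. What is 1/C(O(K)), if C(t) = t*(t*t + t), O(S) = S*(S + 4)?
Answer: -1/18 ≈ -0.055556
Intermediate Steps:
K = -3
O(S) = S*(4 + S)
C(t) = t*(t + t²) (C(t) = t*(t² + t) = t*(t + t²))
1/C(O(K)) = 1/((-3*(4 - 3))²*(1 - 3*(4 - 3))) = 1/((-3*1)²*(1 - 3*1)) = 1/((-3)²*(1 - 3)) = 1/(9*(-2)) = 1/(-18) = -1/18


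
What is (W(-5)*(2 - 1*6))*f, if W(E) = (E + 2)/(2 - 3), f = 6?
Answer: -72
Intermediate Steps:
W(E) = -2 - E (W(E) = (2 + E)/(-1) = (2 + E)*(-1) = -2 - E)
(W(-5)*(2 - 1*6))*f = ((-2 - 1*(-5))*(2 - 1*6))*6 = ((-2 + 5)*(2 - 6))*6 = (3*(-4))*6 = -12*6 = -72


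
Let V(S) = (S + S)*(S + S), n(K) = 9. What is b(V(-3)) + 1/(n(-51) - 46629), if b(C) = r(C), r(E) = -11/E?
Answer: -7123/23310 ≈ -0.30558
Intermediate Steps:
V(S) = 4*S**2 (V(S) = (2*S)*(2*S) = 4*S**2)
b(C) = -11/C
b(V(-3)) + 1/(n(-51) - 46629) = -11/(4*(-3)**2) + 1/(9 - 46629) = -11/(4*9) + 1/(-46620) = -11/36 - 1/46620 = -7123/23310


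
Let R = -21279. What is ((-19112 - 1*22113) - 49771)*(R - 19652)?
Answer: 3724557276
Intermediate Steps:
((-19112 - 1*22113) - 49771)*(R - 19652) = ((-19112 - 1*22113) - 49771)*(-21279 - 19652) = ((-19112 - 22113) - 49771)*(-40931) = (-41225 - 49771)*(-40931) = -90996*(-40931) = 3724557276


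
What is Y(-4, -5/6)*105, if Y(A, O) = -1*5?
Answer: -525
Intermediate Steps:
Y(A, O) = -5
Y(-4, -5/6)*105 = -5*105 = -525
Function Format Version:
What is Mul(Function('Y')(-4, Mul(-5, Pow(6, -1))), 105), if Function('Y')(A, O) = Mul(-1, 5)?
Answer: -525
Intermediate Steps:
Function('Y')(A, O) = -5
Mul(Function('Y')(-4, Mul(-5, Pow(6, -1))), 105) = Mul(-5, 105) = -525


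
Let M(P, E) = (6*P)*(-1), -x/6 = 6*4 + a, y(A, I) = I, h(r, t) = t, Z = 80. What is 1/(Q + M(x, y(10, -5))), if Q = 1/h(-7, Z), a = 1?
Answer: 80/72001 ≈ 0.0011111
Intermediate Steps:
x = -150 (x = -6*(6*4 + 1) = -6*(24 + 1) = -6*25 = -150)
M(P, E) = -6*P
Q = 1/80 ≈ 0.012500
1/(Q + M(x, y(10, -5))) = 1/(1/80 - 6*(-150)) = 1/(1/80 + 900) = 1/(72001/80) = 80/72001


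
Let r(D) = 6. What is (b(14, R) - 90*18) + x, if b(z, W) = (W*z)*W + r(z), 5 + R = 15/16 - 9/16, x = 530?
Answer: -25105/32 ≈ -784.53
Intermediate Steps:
R = -37/8 (R = -5 + (15/16 - 9/16) = -5 + 3/8 = -37/8 ≈ -4.6250)
b(z, W) = 6 + z*W² (b(z, W) = (W*z)*W + 6 = z*W² + 6 = 6 + z*W²)
(b(14, R) - 90*18) + x = ((6 + 14*(-37/8)²) - 90*18) + 530 = ((6 + 14*(1369/64)) - 1620) + 530 = ((6 + 9583/32) - 1620) + 530 = (9775/32 - 1620) + 530 = -42065/32 + 530 = -25105/32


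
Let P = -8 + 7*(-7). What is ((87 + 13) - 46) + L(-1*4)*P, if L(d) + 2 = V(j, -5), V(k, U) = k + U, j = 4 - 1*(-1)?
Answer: 168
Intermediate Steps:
j = 5 (j = 4 + 1 = 5)
V(k, U) = U + k
P = -57 (P = -8 - 49 = -57)
L(d) = -2 (L(d) = -2 + (-5 + 5) = -2 + 0 = -2)
((87 + 13) - 46) + L(-1*4)*P = ((87 + 13) - 46) - 2*(-57) = (100 - 46) + 114 = 54 + 114 = 168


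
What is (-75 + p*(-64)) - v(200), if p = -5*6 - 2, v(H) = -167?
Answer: 2140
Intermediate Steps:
p = -32 (p = -30 - 2 = -32)
(-75 + p*(-64)) - v(200) = (-75 - 32*(-64)) - 1*(-167) = (-75 + 2048) + 167 = 1973 + 167 = 2140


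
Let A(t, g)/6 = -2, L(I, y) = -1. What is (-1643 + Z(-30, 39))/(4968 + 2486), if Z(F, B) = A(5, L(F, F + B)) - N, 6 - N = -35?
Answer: -848/3727 ≈ -0.22753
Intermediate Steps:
N = 41 (N = 6 - 1*(-35) = 6 + 35 = 41)
A(t, g) = -12 (A(t, g) = 6*(-2) = -12)
Z(F, B) = -53 (Z(F, B) = -12 - 1*41 = -12 - 41 = -53)
(-1643 + Z(-30, 39))/(4968 + 2486) = (-1643 - 53)/(4968 + 2486) = -1696/7454 = -1696*1/7454 = -848/3727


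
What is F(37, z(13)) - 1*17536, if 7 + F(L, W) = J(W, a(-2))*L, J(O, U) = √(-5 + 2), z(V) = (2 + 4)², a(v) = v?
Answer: -17543 + 37*I*√3 ≈ -17543.0 + 64.086*I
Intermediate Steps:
z(V) = 36 (z(V) = 6² = 36)
J(O, U) = I*√3 (J(O, U) = √(-3) = I*√3)
F(L, W) = -7 + I*L*√3 (F(L, W) = -7 + (I*√3)*L = -7 + I*L*√3)
F(37, z(13)) - 1*17536 = (-7 + I*37*√3) - 1*17536 = (-7 + 37*I*√3) - 17536 = -17543 + 37*I*√3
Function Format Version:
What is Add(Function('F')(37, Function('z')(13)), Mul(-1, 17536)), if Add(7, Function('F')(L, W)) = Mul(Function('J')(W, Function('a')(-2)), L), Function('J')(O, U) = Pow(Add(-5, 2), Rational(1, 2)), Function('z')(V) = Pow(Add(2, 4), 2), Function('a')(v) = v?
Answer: Add(-17543, Mul(37, I, Pow(3, Rational(1, 2)))) ≈ Add(-17543., Mul(64.086, I))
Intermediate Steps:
Function('z')(V) = 36 (Function('z')(V) = Pow(6, 2) = 36)
Function('J')(O, U) = Mul(I, Pow(3, Rational(1, 2))) (Function('J')(O, U) = Pow(-3, Rational(1, 2)) = Mul(I, Pow(3, Rational(1, 2))))
Function('F')(L, W) = Add(-7, Mul(I, L, Pow(3, Rational(1, 2)))) (Function('F')(L, W) = Add(-7, Mul(Mul(I, Pow(3, Rational(1, 2))), L)) = Add(-7, Mul(I, L, Pow(3, Rational(1, 2)))))
Add(Function('F')(37, Function('z')(13)), Mul(-1, 17536)) = Add(Add(-7, Mul(I, 37, Pow(3, Rational(1, 2)))), Mul(-1, 17536)) = Add(Add(-7, Mul(37, I, Pow(3, Rational(1, 2)))), -17536) = Add(-17543, Mul(37, I, Pow(3, Rational(1, 2))))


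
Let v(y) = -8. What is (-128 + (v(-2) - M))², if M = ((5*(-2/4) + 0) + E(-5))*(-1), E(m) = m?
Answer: 82369/4 ≈ 20592.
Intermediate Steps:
M = 15/2 (M = ((5*(-2/4) + 0) - 5)*(-1) = ((5*(-2*¼) + 0) - 5)*(-1) = ((5*(-½) + 0) - 5)*(-1) = ((-5/2 + 0) - 5)*(-1) = (-5/2 - 5)*(-1) = -15/2*(-1) = 15/2 ≈ 7.5000)
(-128 + (v(-2) - M))² = (-128 + (-8 - 1*15/2))² = (-128 + (-8 - 15/2))² = (-128 - 31/2)² = (-287/2)² = 82369/4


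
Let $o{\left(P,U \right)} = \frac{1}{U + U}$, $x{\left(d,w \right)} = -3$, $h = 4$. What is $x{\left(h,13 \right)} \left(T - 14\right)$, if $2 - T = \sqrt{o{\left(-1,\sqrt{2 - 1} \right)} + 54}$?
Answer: $36 + \frac{3 \sqrt{218}}{2} \approx 58.147$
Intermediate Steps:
$o{\left(P,U \right)} = \frac{1}{2 U}$
$T = 2 - \frac{\sqrt{218}}{2}$ ($T = 2 - \sqrt{\frac{1}{2 \sqrt{2 - 1}} + 54} = 2 - \sqrt{\frac{1}{2 \sqrt{1}} + 54} = 2 - \sqrt{\frac{1}{2 \cdot 1} + 54} = 2 - \sqrt{\frac{1}{2} \cdot 1 + 54} = 2 - \sqrt{\frac{1}{2} + 54} = 2 - \sqrt{\frac{109}{2}} = 2 - \frac{\sqrt{218}}{2} \approx -5.3824$)
$x{\left(h,13 \right)} \left(T - 14\right) = - 3 \left(\left(2 - \frac{\sqrt{218}}{2}\right) - 14\right) = - 3 \left(-12 - \frac{\sqrt{218}}{2}\right) = 36 + \frac{3 \sqrt{218}}{2}$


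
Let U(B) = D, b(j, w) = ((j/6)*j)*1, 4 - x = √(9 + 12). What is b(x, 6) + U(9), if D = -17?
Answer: -17 + (4 - √21)²/6 ≈ -16.943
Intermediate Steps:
x = 4 - √21 (x = 4 - √(9 + 12) = 4 - √21 ≈ -0.58258)
b(j, w) = j²/6 (b(j, w) = ((j*(⅙))*j)*1 = ((j/6)*j)*1 = (j²/6)*1 = j²/6)
U(B) = -17
b(x, 6) + U(9) = (4 - √21)²/6 - 17 = -17 + (4 - √21)²/6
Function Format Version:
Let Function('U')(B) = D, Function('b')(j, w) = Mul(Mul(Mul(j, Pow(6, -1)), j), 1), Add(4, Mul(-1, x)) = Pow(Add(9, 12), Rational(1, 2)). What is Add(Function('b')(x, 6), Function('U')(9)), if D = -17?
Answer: Add(-17, Mul(Rational(1, 6), Pow(Add(4, Mul(-1, Pow(21, Rational(1, 2)))), 2))) ≈ -16.943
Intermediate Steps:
x = Add(4, Mul(-1, Pow(21, Rational(1, 2)))) (x = Add(4, Mul(-1, Pow(Add(9, 12), Rational(1, 2)))) = Add(4, Mul(-1, Pow(21, Rational(1, 2)))) ≈ -0.58258)
Function('b')(j, w) = Mul(Rational(1, 6), Pow(j, 2)) (Function('b')(j, w) = Mul(Mul(Mul(j, Rational(1, 6)), j), 1) = Mul(Mul(Mul(Rational(1, 6), j), j), 1) = Mul(Mul(Rational(1, 6), Pow(j, 2)), 1) = Mul(Rational(1, 6), Pow(j, 2)))
Function('U')(B) = -17
Add(Function('b')(x, 6), Function('U')(9)) = Add(Mul(Rational(1, 6), Pow(Add(4, Mul(-1, Pow(21, Rational(1, 2)))), 2)), -17) = Add(-17, Mul(Rational(1, 6), Pow(Add(4, Mul(-1, Pow(21, Rational(1, 2)))), 2)))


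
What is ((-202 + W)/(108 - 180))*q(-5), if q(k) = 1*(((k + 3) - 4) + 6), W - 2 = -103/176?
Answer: 0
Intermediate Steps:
W = 249/176 (W = 2 - 103/176 = 249/176 ≈ 1.4148)
q(k) = 5 + k (q(k) = 1*(((3 + k) - 4) + 6) = 1*((-1 + k) + 6) = 1*(5 + k) = 5 + k)
((-202 + W)/(108 - 180))*q(-5) = ((-202 + 249/176)/(108 - 180))*(5 - 5) = -35303/176/(-72)*0 = -35303/176*(-1/72)*0 = (35303/12672)*0 = 0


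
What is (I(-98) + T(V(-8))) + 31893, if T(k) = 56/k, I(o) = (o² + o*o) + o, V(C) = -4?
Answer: 50989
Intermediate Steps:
I(o) = o + 2*o² (I(o) = (o² + o²) + o = 2*o² + o = o + 2*o²)
(I(-98) + T(V(-8))) + 31893 = (-98*(1 + 2*(-98)) + 56/(-4)) + 31893 = (-98*(1 - 196) + 56*(-¼)) + 31893 = (-98*(-195) - 14) + 31893 = (19110 - 14) + 31893 = 19096 + 31893 = 50989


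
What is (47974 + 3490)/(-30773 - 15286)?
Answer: -51464/46059 ≈ -1.1173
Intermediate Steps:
(47974 + 3490)/(-30773 - 15286) = 51464/(-46059) = 51464*(-1/46059) = -51464/46059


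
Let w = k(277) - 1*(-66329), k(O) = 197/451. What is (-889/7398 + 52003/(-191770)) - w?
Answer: -10610122982986621/159960055365 ≈ -66330.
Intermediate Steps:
k(O) = 197/451 (k(O) = 197*(1/451) = 197/451)
w = 29914576/451 (w = 197/451 - 1*(-66329) = 197/451 + 66329 = 29914576/451 ≈ 66329.)
(-889/7398 + 52003/(-191770)) - w = (-889/7398 + 52003/(-191770)) - 1*29914576/451 = (-889*1/7398 + 52003*(-1/191770)) - 29914576/451 = (-889/7398 - 52003/191770) - 29914576/451 = -138800431/354678615 - 29914576/451 = -10610122982986621/159960055365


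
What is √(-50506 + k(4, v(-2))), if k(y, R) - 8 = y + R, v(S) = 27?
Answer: I*√50467 ≈ 224.65*I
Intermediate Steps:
k(y, R) = 8 + R + y (k(y, R) = 8 + (y + R) = 8 + (R + y) = 8 + R + y)
√(-50506 + k(4, v(-2))) = √(-50506 + (8 + 27 + 4)) = √(-50506 + 39) = √(-50467) = I*√50467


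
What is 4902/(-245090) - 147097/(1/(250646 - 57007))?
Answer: -3490536975139186/122545 ≈ -2.8484e+10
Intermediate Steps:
4902/(-245090) - 147097/(1/(250646 - 57007)) = 4902*(-1/245090) - 147097/(1/193639) = -2451/122545 - 147097/1/193639 = -2451/122545 - 147097*193639 = -2451/122545 - 28483715983 = -3490536975139186/122545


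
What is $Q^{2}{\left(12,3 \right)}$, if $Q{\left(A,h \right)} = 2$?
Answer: $4$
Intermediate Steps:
$Q^{2}{\left(12,3 \right)} = 2^{2} = 4$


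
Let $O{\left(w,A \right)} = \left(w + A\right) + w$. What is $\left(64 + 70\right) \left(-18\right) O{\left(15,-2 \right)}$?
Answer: $-67536$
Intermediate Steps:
$O{\left(w,A \right)} = A + 2 w$ ($O{\left(w,A \right)} = \left(A + w\right) + w = A + 2 w$)
$\left(64 + 70\right) \left(-18\right) O{\left(15,-2 \right)} = \left(64 + 70\right) \left(-18\right) \left(-2 + 2 \cdot 15\right) = 134 \left(-18\right) \left(-2 + 30\right) = \left(-2412\right) 28 = -67536$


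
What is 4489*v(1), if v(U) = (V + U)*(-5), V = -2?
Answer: 22445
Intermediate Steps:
v(U) = 10 - 5*U (v(U) = (-2 + U)*(-5) = 10 - 5*U)
4489*v(1) = 4489*(10 - 5*1) = 4489*(10 - 5) = 4489*5 = 22445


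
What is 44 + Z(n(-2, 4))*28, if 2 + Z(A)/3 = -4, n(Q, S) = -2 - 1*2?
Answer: -460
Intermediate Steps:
n(Q, S) = -4 (n(Q, S) = -2 - 2 = -4)
Z(A) = -18 (Z(A) = -6 + 3*(-4) = -6 - 12 = -18)
44 + Z(n(-2, 4))*28 = 44 - 18*28 = 44 - 504 = -460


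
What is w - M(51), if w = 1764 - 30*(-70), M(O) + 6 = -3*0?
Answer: 3870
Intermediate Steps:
M(O) = -6 (M(O) = -6 - 3*0 = -6 + 0 = -6)
w = 3864 (w = 1764 + 2100 = 3864)
w - M(51) = 3864 - 1*(-6) = 3864 + 6 = 3870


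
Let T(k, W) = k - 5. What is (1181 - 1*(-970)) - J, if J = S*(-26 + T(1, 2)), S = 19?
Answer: 2721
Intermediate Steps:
T(k, W) = -5 + k
J = -570 (J = 19*(-26 + (-5 + 1)) = 19*(-26 - 4) = 19*(-30) = -570)
(1181 - 1*(-970)) - J = (1181 - 1*(-970)) - 1*(-570) = (1181 + 970) + 570 = 2151 + 570 = 2721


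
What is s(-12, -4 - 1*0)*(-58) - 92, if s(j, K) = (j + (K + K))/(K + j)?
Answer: -329/2 ≈ -164.50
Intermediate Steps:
s(j, K) = (j + 2*K)/(K + j)
s(-12, -4 - 1*0)*(-58) - 92 = ((-12 + 2*(-4 - 1*0))/((-4 - 1*0) - 12))*(-58) - 92 = ((-12 + 2*(-4 + 0))/((-4 + 0) - 12))*(-58) - 92 = ((-12 + 2*(-4))/(-4 - 12))*(-58) - 92 = ((-12 - 8)/(-16))*(-58) - 92 = -1/16*(-20)*(-58) - 92 = (5/4)*(-58) - 92 = -145/2 - 92 = -329/2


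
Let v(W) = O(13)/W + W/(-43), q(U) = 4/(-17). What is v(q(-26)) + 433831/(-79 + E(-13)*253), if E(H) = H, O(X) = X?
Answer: -453142931/2462008 ≈ -184.05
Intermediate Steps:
q(U) = -4/17 (q(U) = 4*(-1/17) = -4/17)
v(W) = 13/W - W/43 (v(W) = 13/W + W/(-43) = 13/W + W*(-1/43) = 13/W - W/43)
v(q(-26)) + 433831/(-79 + E(-13)*253) = (13/(-4/17) - 1/43*(-4/17)) + 433831/(-79 - 13*253) = (13*(-17/4) + 4/731) + 433831/(-79 - 3289) = (-221/4 + 4/731) + 433831/(-3368) = -161535/2924 + 433831*(-1/3368) = -161535/2924 - 433831/3368 = -453142931/2462008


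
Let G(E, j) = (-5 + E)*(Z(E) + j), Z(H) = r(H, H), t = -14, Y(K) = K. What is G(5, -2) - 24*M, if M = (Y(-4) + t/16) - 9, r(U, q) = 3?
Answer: 333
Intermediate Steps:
Z(H) = 3
G(E, j) = (-5 + E)*(3 + j)
M = -111/8 (M = (-4 - 14/16) - 9 = (-4 - 14*1/16) - 9 = (-4 - 7/8) - 9 = -39/8 - 9 = -111/8 ≈ -13.875)
G(5, -2) - 24*M = (-15 - 5*(-2) + 3*5 + 5*(-2)) - 24*(-111/8) = (-15 + 10 + 15 - 10) + 333 = 0 + 333 = 333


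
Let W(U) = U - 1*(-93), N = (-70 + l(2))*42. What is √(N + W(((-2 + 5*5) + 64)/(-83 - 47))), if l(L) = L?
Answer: I*√46706010/130 ≈ 52.571*I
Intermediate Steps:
N = -2856 (N = (-70 + 2)*42 = -68*42 = -2856)
W(U) = 93 + U (W(U) = U + 93 = 93 + U)
√(N + W(((-2 + 5*5) + 64)/(-83 - 47))) = √(-2856 + (93 + ((-2 + 5*5) + 64)/(-83 - 47))) = √(-2856 + (93 + ((-2 + 25) + 64)/(-130))) = √(-2856 + (93 + (23 + 64)*(-1/130))) = √(-2856 + (93 + 87*(-1/130))) = √(-2856 + (93 - 87/130)) = √(-2856 + 12003/130) = √(-359277/130) = I*√46706010/130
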